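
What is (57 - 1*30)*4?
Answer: 108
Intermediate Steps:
(57 - 1*30)*4 = (57 - 30)*4 = 27*4 = 108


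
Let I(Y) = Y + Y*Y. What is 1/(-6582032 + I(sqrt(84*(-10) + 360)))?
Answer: -I/(4*sqrt(30) + 6582512*I) ≈ -1.5192e-7 - 5.0564e-13*I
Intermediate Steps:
I(Y) = Y + Y**2
1/(-6582032 + I(sqrt(84*(-10) + 360))) = 1/(-6582032 + sqrt(84*(-10) + 360)*(1 + sqrt(84*(-10) + 360))) = 1/(-6582032 + sqrt(-840 + 360)*(1 + sqrt(-840 + 360))) = 1/(-6582032 + sqrt(-480)*(1 + sqrt(-480))) = 1/(-6582032 + (4*I*sqrt(30))*(1 + 4*I*sqrt(30))) = 1/(-6582032 + 4*I*sqrt(30)*(1 + 4*I*sqrt(30)))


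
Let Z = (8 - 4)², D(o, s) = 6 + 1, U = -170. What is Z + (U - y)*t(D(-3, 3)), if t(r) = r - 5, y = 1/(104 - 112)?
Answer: -1295/4 ≈ -323.75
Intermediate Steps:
D(o, s) = 7
y = -⅛ (y = 1/(-8) = -⅛ ≈ -0.12500)
t(r) = -5 + r
Z = 16 (Z = 4² = 16)
Z + (U - y)*t(D(-3, 3)) = 16 + (-170 - 1*(-⅛))*(-5 + 7) = 16 + (-170 + ⅛)*2 = 16 - 1359/8*2 = 16 - 1359/4 = -1295/4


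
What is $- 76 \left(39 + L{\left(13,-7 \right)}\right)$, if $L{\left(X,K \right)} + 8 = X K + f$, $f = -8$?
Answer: $5168$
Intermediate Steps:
$L{\left(X,K \right)} = -16 + K X$ ($L{\left(X,K \right)} = -8 + \left(X K - 8\right) = -8 + \left(K X - 8\right) = -8 + \left(-8 + K X\right) = -16 + K X$)
$- 76 \left(39 + L{\left(13,-7 \right)}\right) = - 76 \left(39 - 107\right) = \left(-76\right) \left(-68\right) = 5168$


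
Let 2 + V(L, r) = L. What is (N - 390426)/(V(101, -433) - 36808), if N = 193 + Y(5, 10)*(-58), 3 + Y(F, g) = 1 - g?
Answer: 389537/36709 ≈ 10.611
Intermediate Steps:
V(L, r) = -2 + L
Y(F, g) = -2 - g (Y(F, g) = -3 + (1 - g) = -2 - g)
N = 889 (N = 193 + (-2 - 1*10)*(-58) = 193 + (-2 - 10)*(-58) = 193 - 12*(-58) = 193 + 696 = 889)
(N - 390426)/(V(101, -433) - 36808) = (889 - 390426)/((-2 + 101) - 36808) = -389537/(99 - 36808) = -389537/(-36709) = -389537*(-1/36709) = 389537/36709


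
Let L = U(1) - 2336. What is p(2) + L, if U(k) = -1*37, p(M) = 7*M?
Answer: -2359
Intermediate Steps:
U(k) = -37
L = -2373 (L = -37 - 2336 = -2373)
p(2) + L = 7*2 - 2373 = 14 - 2373 = -2359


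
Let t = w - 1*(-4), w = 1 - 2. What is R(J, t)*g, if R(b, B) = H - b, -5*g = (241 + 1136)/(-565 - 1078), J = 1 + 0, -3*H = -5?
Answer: 918/8215 ≈ 0.11175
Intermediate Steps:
H = 5/3 (H = -⅓*(-5) = 5/3 ≈ 1.6667)
w = -1
J = 1
t = 3 (t = -1 - 1*(-4) = -1 + 4 = 3)
g = 1377/8215 (g = -(241 + 1136)/(5*(-565 - 1078)) = -1377/(5*(-1643)) = -1377*(-1)/(5*1643) = -⅕*(-1377/1643) = 1377/8215 ≈ 0.16762)
R(b, B) = 5/3 - b
R(J, t)*g = (5/3 - 1*1)*(1377/8215) = (5/3 - 1)*(1377/8215) = (⅔)*(1377/8215) = 918/8215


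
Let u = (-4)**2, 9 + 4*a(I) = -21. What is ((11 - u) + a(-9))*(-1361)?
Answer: 34025/2 ≈ 17013.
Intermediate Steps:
a(I) = -15/2 (a(I) = -9/4 + (1/4)*(-21) = -9/4 - 21/4 = -15/2)
u = 16
((11 - u) + a(-9))*(-1361) = ((11 - 1*16) - 15/2)*(-1361) = ((11 - 16) - 15/2)*(-1361) = (-5 - 15/2)*(-1361) = -25/2*(-1361) = 34025/2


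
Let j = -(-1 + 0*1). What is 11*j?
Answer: 11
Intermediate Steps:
j = 1 (j = -(-1 + 0) = -1*(-1) = 1)
11*j = 11*1 = 11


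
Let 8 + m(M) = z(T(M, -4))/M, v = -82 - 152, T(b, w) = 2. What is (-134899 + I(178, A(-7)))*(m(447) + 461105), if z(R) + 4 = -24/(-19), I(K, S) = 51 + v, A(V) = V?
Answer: -528994183750058/8493 ≈ -6.2286e+10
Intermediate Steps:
v = -234
I(K, S) = -183 (I(K, S) = 51 - 234 = -183)
z(R) = -52/19 (z(R) = -4 - 24/(-19) = -4 - 24*(-1/19) = -4 + 24/19 = -52/19)
m(M) = -8 - 52/(19*M)
(-134899 + I(178, A(-7)))*(m(447) + 461105) = (-134899 - 183)*((-8 - 52/19/447) + 461105) = -135082*((-8 - 52/19*1/447) + 461105) = -135082*((-8 - 52/8493) + 461105) = -135082*(-67996/8493 + 461105) = -135082*3916096769/8493 = -528994183750058/8493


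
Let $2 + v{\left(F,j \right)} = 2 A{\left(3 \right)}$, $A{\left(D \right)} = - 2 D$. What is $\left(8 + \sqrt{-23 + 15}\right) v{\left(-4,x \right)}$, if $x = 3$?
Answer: $-112 - 28 i \sqrt{2} \approx -112.0 - 39.598 i$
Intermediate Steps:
$v{\left(F,j \right)} = -14$ ($v{\left(F,j \right)} = -2 + 2 \left(\left(-2\right) 3\right) = -2 + 2 \left(-6\right) = -2 - 12 = -14$)
$\left(8 + \sqrt{-23 + 15}\right) v{\left(-4,x \right)} = \left(8 + \sqrt{-23 + 15}\right) \left(-14\right) = \left(8 + \sqrt{-8}\right) \left(-14\right) = \left(8 + 2 i \sqrt{2}\right) \left(-14\right) = -112 - 28 i \sqrt{2}$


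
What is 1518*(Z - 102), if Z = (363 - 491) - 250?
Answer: -728640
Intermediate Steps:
Z = -378 (Z = -128 - 250 = -378)
1518*(Z - 102) = 1518*(-378 - 102) = 1518*(-480) = -728640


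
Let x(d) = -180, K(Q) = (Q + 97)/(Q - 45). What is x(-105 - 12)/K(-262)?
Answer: -3684/11 ≈ -334.91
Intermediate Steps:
K(Q) = (97 + Q)/(-45 + Q)
x(-105 - 12)/K(-262) = -180*(-45 - 262)/(97 - 262) = -180/(-165/(-307)) = -180/((-1/307*(-165))) = -180/165/307 = -180*307/165 = -3684/11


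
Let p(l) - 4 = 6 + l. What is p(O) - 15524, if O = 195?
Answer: -15319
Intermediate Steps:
p(l) = 10 + l (p(l) = 4 + (6 + l) = 10 + l)
p(O) - 15524 = (10 + 195) - 15524 = 205 - 15524 = -15319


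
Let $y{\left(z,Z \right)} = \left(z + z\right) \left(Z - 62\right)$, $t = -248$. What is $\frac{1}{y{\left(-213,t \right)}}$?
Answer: $\frac{1}{132060} \approx 7.5723 \cdot 10^{-6}$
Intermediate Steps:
$y{\left(z,Z \right)} = 2 z \left(-62 + Z\right)$
$\frac{1}{y{\left(-213,t \right)}} = \frac{1}{2 \left(-213\right) \left(-62 - 248\right)} = \frac{1}{2 \left(-213\right) \left(-310\right)} = \frac{1}{132060}$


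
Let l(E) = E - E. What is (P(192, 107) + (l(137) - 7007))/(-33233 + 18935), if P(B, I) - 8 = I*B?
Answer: -4515/4766 ≈ -0.94734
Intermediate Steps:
P(B, I) = 8 + B*I (P(B, I) = 8 + I*B = 8 + B*I)
l(E) = 0
(P(192, 107) + (l(137) - 7007))/(-33233 + 18935) = ((8 + 192*107) + (0 - 7007))/(-33233 + 18935) = ((8 + 20544) - 7007)/(-14298) = (20552 - 7007)*(-1/14298) = 13545*(-1/14298) = -4515/4766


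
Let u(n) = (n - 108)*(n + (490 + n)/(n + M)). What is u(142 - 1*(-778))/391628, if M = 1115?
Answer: 76068566/39848149 ≈ 1.9090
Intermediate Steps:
u(n) = (-108 + n)*(n + (490 + n)/(1115 + n)) (u(n) = (n - 108)*(n + (490 + n)/(n + 1115)) = (-108 + n)*(n + (490 + n)/(1115 + n)))
u(142 - 1*(-778))/391628 = ((-52920 + (142 - 1*(-778))**3 - 120038*(142 - 1*(-778)) + 1008*(142 - 1*(-778))**2)/(1115 + (142 - 1*(-778))))/391628 = ((-52920 + (142 + 778)**3 - 120038*(142 + 778) + 1008*(142 + 778)**2)/(1115 + (142 + 778)))*(1/391628) = ((-52920 + 920**3 - 120038*920 + 1008*920**2)/(1115 + 920))*(1/391628) = ((-52920 + 778688000 - 110434960 + 1008*846400)/2035)*(1/391628) = ((-52920 + 778688000 - 110434960 + 853171200)/2035)*(1/391628) = ((1/2035)*1521371320)*(1/391628) = (304274264/407)*(1/391628) = 76068566/39848149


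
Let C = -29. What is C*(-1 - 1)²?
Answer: -116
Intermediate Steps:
C*(-1 - 1)² = -29*(-1 - 1)² = -29*(-2)² = -29*4 = -116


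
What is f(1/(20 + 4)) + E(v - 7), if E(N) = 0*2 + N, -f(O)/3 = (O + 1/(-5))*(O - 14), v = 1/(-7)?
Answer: -18511/1344 ≈ -13.773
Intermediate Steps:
v = -1/7 ≈ -0.14286
f(O) = -3*(-14 + O)*(-1/5 + O) (f(O) = -3*(O + 1/(-5))*(O - 14) = -3*(O - 1/5)*(-14 + O) = -3*(-1/5 + O)*(-14 + O) = -3*(-14 + O)*(-1/5 + O))
E(N) = N (E(N) = 0 + N = N)
f(1/(20 + 4)) + E(v - 7) = (-42/5 - 3/(20 + 4)**2 + 213/(5*(20 + 4))) + (-1/7 - 7) = (-42/5 - 3*(1/24)**2 + (213/5)/24) - 50/7 = (-42/5 - 3*(1/24)**2 + (213/5)*(1/24)) - 50/7 = (-42/5 - 3*1/576 + 71/40) - 50/7 = (-42/5 - 1/192 + 71/40) - 50/7 = -1273/192 - 50/7 = -18511/1344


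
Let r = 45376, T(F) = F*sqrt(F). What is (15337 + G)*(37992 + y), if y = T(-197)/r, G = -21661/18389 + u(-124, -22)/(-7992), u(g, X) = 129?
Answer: 32142387167339/55167 - 4000031757401*I*sqrt(197)/60078187008 ≈ 5.8264e+8 - 934.5*I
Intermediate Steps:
T(F) = F**(3/2)
G = -1580963/1324008 (G = -21661/18389 + 129/(-7992) = -21661*1/18389 + 129*(-1/7992) = -21661/18389 - 43/2664 = -1580963/1324008 ≈ -1.1941)
y = -197*I*sqrt(197)/45376 (y = (-197)**(3/2)/45376 = -197*I*sqrt(197)*(1/45376) = -197*I*sqrt(197)/45376 ≈ -0.060936*I)
(15337 + G)*(37992 + y) = (15337 - 1580963/1324008)*(37992 - 197*I*sqrt(197)/45376) = 20304729733*(37992 - 197*I*sqrt(197)/45376)/1324008 = 32142387167339/55167 - 4000031757401*I*sqrt(197)/60078187008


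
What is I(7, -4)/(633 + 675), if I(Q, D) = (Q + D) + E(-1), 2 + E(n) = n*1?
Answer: 0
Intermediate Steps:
E(n) = -2 + n (E(n) = -2 + n*1 = -2 + n)
I(Q, D) = -3 + D + Q (I(Q, D) = (Q + D) + (-2 - 1) = (D + Q) - 3 = -3 + D + Q)
I(7, -4)/(633 + 675) = (-3 - 4 + 7)/(633 + 675) = 0/1308 = (1/1308)*0 = 0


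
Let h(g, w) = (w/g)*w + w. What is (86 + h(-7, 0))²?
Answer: 7396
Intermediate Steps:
h(g, w) = w + w²/g (h(g, w) = w²/g + w = w + w²/g)
(86 + h(-7, 0))² = (86 + 0*(-7 + 0)/(-7))² = (86 + 0*(-⅐)*(-7))² = (86 + 0)² = 86² = 7396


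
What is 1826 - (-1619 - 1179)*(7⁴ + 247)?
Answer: 7410930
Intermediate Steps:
1826 - (-1619 - 1179)*(7⁴ + 247) = 1826 - (-2798)*(2401 + 247) = 1826 - (-2798)*2648 = 1826 - 1*(-7409104) = 1826 + 7409104 = 7410930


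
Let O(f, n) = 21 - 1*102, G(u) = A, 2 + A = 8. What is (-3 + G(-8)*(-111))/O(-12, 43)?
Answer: 223/27 ≈ 8.2593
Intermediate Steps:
A = 6 (A = -2 + 8 = 6)
G(u) = 6
O(f, n) = -81 (O(f, n) = 21 - 102 = -81)
(-3 + G(-8)*(-111))/O(-12, 43) = (-3 + 6*(-111))/(-81) = (-3 - 666)*(-1/81) = -669*(-1/81) = 223/27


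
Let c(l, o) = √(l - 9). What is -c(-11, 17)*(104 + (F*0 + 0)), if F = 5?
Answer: -208*I*√5 ≈ -465.1*I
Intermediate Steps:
c(l, o) = √(-9 + l)
-c(-11, 17)*(104 + (F*0 + 0)) = -√(-9 - 11)*(104 + (5*0 + 0)) = -√(-20)*(104 + (0 + 0)) = -2*I*√5*(104 + 0) = -2*I*√5*104 = -208*I*√5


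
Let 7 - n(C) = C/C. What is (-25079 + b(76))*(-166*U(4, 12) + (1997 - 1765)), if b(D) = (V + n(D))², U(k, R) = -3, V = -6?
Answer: -18307670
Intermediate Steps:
n(C) = 6 (n(C) = 7 - C/C = 7 - 1*1 = 7 - 1 = 6)
b(D) = 0 (b(D) = (-6 + 6)² = 0² = 0)
(-25079 + b(76))*(-166*U(4, 12) + (1997 - 1765)) = (-25079 + 0)*(-166*(-3) + (1997 - 1765)) = -25079*(498 + 232) = -25079*730 = -18307670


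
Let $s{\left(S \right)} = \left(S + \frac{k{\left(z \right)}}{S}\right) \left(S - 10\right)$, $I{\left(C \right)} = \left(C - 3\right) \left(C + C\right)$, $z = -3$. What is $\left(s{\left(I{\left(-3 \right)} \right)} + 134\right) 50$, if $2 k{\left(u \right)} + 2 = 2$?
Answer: $53500$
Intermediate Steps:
$k{\left(u \right)} = 0$ ($k{\left(u \right)} = -1 + \frac{1}{2} \cdot 2 = -1 + 1 = 0$)
$I{\left(C \right)} = 2 C \left(-3 + C\right)$ ($I{\left(C \right)} = \left(-3 + C\right) 2 C = 2 C \left(-3 + C\right)$)
$s{\left(S \right)} = S \left(-10 + S\right)$ ($s{\left(S \right)} = \left(S + \frac{0}{S}\right) \left(S - 10\right) = \left(S + 0\right) \left(-10 + S\right) = S \left(-10 + S\right)$)
$\left(s{\left(I{\left(-3 \right)} \right)} + 134\right) 50 = \left(2 \left(-3\right) \left(-3 - 3\right) \left(-10 + 2 \left(-3\right) \left(-3 - 3\right)\right) + 134\right) 50 = \left(2 \left(-3\right) \left(-6\right) \left(-10 + 2 \left(-3\right) \left(-6\right)\right) + 134\right) 50 = \left(36 \left(-10 + 36\right) + 134\right) 50 = \left(36 \cdot 26 + 134\right) 50 = \left(936 + 134\right) 50 = 1070 \cdot 50 = 53500$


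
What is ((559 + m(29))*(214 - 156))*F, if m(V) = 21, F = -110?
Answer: -3700400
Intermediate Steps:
((559 + m(29))*(214 - 156))*F = ((559 + 21)*(214 - 156))*(-110) = (580*58)*(-110) = 33640*(-110) = -3700400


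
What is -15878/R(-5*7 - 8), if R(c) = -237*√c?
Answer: -15878*I*√43/10191 ≈ -10.217*I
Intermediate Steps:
-15878/R(-5*7 - 8) = -15878*(-1/(237*√(-5*7 - 8))) = -15878*(-1/(237*√(-35 - 8))) = -15878*I*√43/10191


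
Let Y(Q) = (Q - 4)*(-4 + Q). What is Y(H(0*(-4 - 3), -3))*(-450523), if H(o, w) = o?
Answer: -7208368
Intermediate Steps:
Y(Q) = (-4 + Q)² (Y(Q) = (-4 + Q)*(-4 + Q) = (-4 + Q)²)
Y(H(0*(-4 - 3), -3))*(-450523) = (-4 + 0*(-4 - 3))²*(-450523) = (-4 + 0*(-7))²*(-450523) = (-4 + 0)²*(-450523) = (-4)²*(-450523) = 16*(-450523) = -7208368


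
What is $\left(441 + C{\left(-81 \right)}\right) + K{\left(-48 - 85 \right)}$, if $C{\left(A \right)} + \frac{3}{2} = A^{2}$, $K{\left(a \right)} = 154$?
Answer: $\frac{14309}{2} \approx 7154.5$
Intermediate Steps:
$C{\left(A \right)} = - \frac{3}{2} + A^{2}$
$\left(441 + C{\left(-81 \right)}\right) + K{\left(-48 - 85 \right)} = \left(441 - \left(\frac{3}{2} - \left(-81\right)^{2}\right)\right) + 154 = \left(441 + \left(- \frac{3}{2} + 6561\right)\right) + 154 = \left(441 + \frac{13119}{2}\right) + 154 = \frac{14001}{2} + 154 = \frac{14309}{2}$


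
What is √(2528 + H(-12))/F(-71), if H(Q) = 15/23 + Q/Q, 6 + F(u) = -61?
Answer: -√1338186/1541 ≈ -0.75068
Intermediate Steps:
F(u) = -67 (F(u) = -6 - 61 = -67)
H(Q) = 38/23 (H(Q) = 15*(1/23) + 1 = 15/23 + 1 = 38/23)
√(2528 + H(-12))/F(-71) = √(2528 + 38/23)/(-67) = √(58182/23)*(-1/67) = (√1338186/23)*(-1/67) = -√1338186/1541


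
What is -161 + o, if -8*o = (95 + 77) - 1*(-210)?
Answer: -835/4 ≈ -208.75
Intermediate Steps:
o = -191/4 (o = -((95 + 77) - 1*(-210))/8 = -(172 + 210)/8 = -⅛*382 = -191/4 ≈ -47.750)
-161 + o = -161 - 191/4 = -835/4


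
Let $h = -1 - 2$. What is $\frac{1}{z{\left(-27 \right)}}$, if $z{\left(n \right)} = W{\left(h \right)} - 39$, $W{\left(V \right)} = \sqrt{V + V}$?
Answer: $- \frac{13}{509} - \frac{i \sqrt{6}}{1527} \approx -0.02554 - 0.0016041 i$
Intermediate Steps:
$h = -3$
$W{\left(V \right)} = \sqrt{2} \sqrt{V}$ ($W{\left(V \right)} = \sqrt{2 V} = \sqrt{2} \sqrt{V}$)
$z{\left(n \right)} = -39 + i \sqrt{6}$ ($z{\left(n \right)} = \sqrt{2} \sqrt{-3} - 39 = \sqrt{2} i \sqrt{3} - 39 = i \sqrt{6} - 39 = -39 + i \sqrt{6}$)
$\frac{1}{z{\left(-27 \right)}} = \frac{1}{-39 + i \sqrt{6}}$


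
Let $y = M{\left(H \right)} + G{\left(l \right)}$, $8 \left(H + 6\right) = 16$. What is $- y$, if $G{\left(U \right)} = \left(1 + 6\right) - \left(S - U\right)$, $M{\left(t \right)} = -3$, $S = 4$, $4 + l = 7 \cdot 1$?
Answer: $-3$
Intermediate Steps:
$l = 3$ ($l = -4 + 7 \cdot 1 = -4 + 7 = 3$)
$H = -4$ ($H = -6 + \frac{1}{8} \cdot 16 = -6 + 2 = -4$)
$G{\left(U \right)} = 3 + U$ ($G{\left(U \right)} = \left(1 + 6\right) + \left(U - 4\right) = 7 + \left(U - 4\right) = 7 + \left(-4 + U\right) = 3 + U$)
$y = 3$ ($y = -3 + \left(3 + 3\right) = -3 + 6 = 3$)
$- y = \left(-1\right) 3 = -3$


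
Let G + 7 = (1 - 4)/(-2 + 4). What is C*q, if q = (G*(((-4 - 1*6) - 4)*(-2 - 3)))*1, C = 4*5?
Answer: -11900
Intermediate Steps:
G = -17/2 (G = -7 + (1 - 4)/(-2 + 4) = -7 - 3/2 = -17/2 ≈ -8.5000)
C = 20
q = -595 (q = -17*((-4 - 1*6) - 4)*(-2 - 3)/2*1 = -17*((-4 - 6) - 4)*(-5)/2*1 = -17*(-10 - 4)*(-5)/2*1 = -(-119)*(-5)*1 = -17/2*70*1 = -595*1 = -595)
C*q = 20*(-595) = -11900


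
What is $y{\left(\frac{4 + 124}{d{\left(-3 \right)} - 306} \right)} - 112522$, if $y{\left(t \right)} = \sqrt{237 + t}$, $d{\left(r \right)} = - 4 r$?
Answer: $-112522 + \frac{5 \sqrt{4173}}{21} \approx -1.1251 \cdot 10^{5}$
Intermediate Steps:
$y{\left(\frac{4 + 124}{d{\left(-3 \right)} - 306} \right)} - 112522 = \sqrt{237 + \frac{4 + 124}{\left(-4\right) \left(-3\right) - 306}} - 112522 = \sqrt{237 + \frac{128}{12 - 306}} - 112522 = \sqrt{237 + \frac{128}{-294}} - 112522 = \sqrt{237 + 128 \left(- \frac{1}{294}\right)} - 112522 = \sqrt{237 - \frac{64}{147}} - 112522 = \sqrt{\frac{34775}{147}} - 112522 = \frac{5 \sqrt{4173}}{21} - 112522 = -112522 + \frac{5 \sqrt{4173}}{21}$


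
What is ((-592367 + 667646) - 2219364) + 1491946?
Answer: -652139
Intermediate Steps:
((-592367 + 667646) - 2219364) + 1491946 = (75279 - 2219364) + 1491946 = -2144085 + 1491946 = -652139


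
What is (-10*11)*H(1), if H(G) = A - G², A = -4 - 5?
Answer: 1100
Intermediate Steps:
A = -9
H(G) = -9 - G²
(-10*11)*H(1) = (-10*11)*(-9 - 1*1²) = -110*(-9 - 1*1) = -110*(-9 - 1) = -110*(-10) = 1100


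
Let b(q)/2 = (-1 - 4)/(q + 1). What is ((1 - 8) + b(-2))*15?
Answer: 45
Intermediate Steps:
b(q) = -10/(1 + q) (b(q) = 2*((-1 - 4)/(q + 1)) = 2*(-5/(1 + q)) = -10/(1 + q))
((1 - 8) + b(-2))*15 = ((1 - 8) - 10/(1 - 2))*15 = (-7 - 10/(-1))*15 = (-7 - 10*(-1))*15 = (-7 + 10)*15 = 3*15 = 45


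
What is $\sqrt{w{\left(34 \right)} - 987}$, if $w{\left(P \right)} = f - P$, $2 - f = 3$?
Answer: $i \sqrt{1022} \approx 31.969 i$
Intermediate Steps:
$f = -1$ ($f = 2 - 3 = -1$)
$w{\left(P \right)} = -1 - P$
$\sqrt{w{\left(34 \right)} - 987} = \sqrt{\left(-1 - 34\right) - 987} = \sqrt{-35 - 987} = \sqrt{-1022} = i \sqrt{1022}$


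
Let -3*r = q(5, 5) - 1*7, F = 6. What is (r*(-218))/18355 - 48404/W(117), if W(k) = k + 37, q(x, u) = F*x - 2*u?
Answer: -1332464912/4240005 ≈ -314.26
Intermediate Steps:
q(x, u) = -2*u + 6*x (q(x, u) = 6*x - 2*u = -2*u + 6*x)
W(k) = 37 + k
r = -13/3 (r = -((-2*5 + 6*5) - 1*7)/3 = -((-10 + 30) - 7)/3 = -(20 - 7)/3 = -⅓*13 = -13/3 ≈ -4.3333)
(r*(-218))/18355 - 48404/W(117) = -13/3*(-218)/18355 - 48404/(37 + 117) = (2834/3)*(1/18355) - 48404/154 = 2834/55065 - 48404*1/154 = 2834/55065 - 24202/77 = -1332464912/4240005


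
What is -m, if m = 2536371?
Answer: -2536371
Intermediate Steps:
-m = -1*2536371 = -2536371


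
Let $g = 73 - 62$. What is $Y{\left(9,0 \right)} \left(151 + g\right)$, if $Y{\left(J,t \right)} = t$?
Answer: $0$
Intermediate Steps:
$g = 11$
$Y{\left(9,0 \right)} \left(151 + g\right) = 0 \left(151 + 11\right) = 0 \cdot 162 = 0$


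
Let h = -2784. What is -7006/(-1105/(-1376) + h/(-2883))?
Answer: -9264286016/2338833 ≈ -3961.1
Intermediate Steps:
-7006/(-1105/(-1376) + h/(-2883)) = -7006/(-1105/(-1376) - 2784/(-2883)) = -7006/(-1105*(-1/1376) - 2784*(-1/2883)) = -7006/(1105/1376 + 928/961) = -7006/2338833/1322336 = -7006*1322336/2338833 = -9264286016/2338833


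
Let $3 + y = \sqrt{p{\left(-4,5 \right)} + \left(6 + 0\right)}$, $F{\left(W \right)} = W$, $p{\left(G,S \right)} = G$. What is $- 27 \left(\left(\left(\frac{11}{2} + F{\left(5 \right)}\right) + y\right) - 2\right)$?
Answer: $- \frac{297}{2} - 27 \sqrt{2} \approx -186.68$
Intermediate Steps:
$y = -3 + \sqrt{2}$ ($y = -3 + \sqrt{-4 + \left(6 + 0\right)} = -3 + \sqrt{-4 + 6} = -3 + \sqrt{2} \approx -1.5858$)
$- 27 \left(\left(\left(\frac{11}{2} + F{\left(5 \right)}\right) + y\right) - 2\right) = - 27 \left(\left(\left(\frac{11}{2} + 5\right) - \left(3 - \sqrt{2}\right)\right) - 2\right) = - 27 \left(\left(\frac{21}{2} - \left(3 - \sqrt{2}\right)\right) - 2\right) = - 27 \left(\left(\frac{15}{2} + \sqrt{2}\right) - 2\right) = - 27 \left(\frac{11}{2} + \sqrt{2}\right) = - \frac{297}{2} - 27 \sqrt{2}$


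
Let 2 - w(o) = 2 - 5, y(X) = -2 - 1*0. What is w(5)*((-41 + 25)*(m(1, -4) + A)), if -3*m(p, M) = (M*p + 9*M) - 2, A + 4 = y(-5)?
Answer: -640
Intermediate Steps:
y(X) = -2 (y(X) = -2 + 0 = -2)
A = -6 (A = -4 - 2 = -6)
m(p, M) = ⅔ - 3*M - M*p/3 (m(p, M) = -((M*p + 9*M) - 2)/3 = -((9*M + M*p) - 2)/3 = -(-2 + 9*M + M*p)/3 = ⅔ - 3*M - M*p/3)
w(o) = 5 (w(o) = 2 - (2 - 5) = 2 - 1*(-3) = 2 + 3 = 5)
w(5)*((-41 + 25)*(m(1, -4) + A)) = 5*((-41 + 25)*((⅔ - 3*(-4) - ⅓*(-4)*1) - 6)) = 5*(-16*((⅔ + 12 + 4/3) - 6)) = 5*(-16*(14 - 6)) = 5*(-16*8) = 5*(-128) = -640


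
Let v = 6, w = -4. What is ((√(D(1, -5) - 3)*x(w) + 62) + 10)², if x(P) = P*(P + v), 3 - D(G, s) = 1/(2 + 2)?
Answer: 5168 - 576*I ≈ 5168.0 - 576.0*I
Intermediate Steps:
D(G, s) = 11/4 (D(G, s) = 3 - 1/(2 + 2) = 3 - 1/4 = 3 - 1*¼ = 3 - ¼ = 11/4)
x(P) = P*(6 + P) (x(P) = P*(P + 6) = P*(6 + P))
((√(D(1, -5) - 3)*x(w) + 62) + 10)² = ((√(11/4 - 3)*(-4*(6 - 4)) + 62) + 10)² = ((√(-¼)*(-4*2) + 62) + 10)² = (((I/2)*(-8) + 62) + 10)² = ((-4*I + 62) + 10)² = ((62 - 4*I) + 10)² = (72 - 4*I)²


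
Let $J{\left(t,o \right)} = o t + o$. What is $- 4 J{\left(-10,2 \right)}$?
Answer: $72$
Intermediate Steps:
$J{\left(t,o \right)} = o + o t$
$- 4 J{\left(-10,2 \right)} = - 4 \cdot 2 \left(1 - 10\right) = - 4 \cdot 2 \left(-9\right) = \left(-4\right) \left(-18\right) = 72$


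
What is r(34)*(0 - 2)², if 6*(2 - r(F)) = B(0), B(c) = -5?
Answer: 34/3 ≈ 11.333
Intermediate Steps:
r(F) = 17/6 (r(F) = 2 - ⅙*(-5) = 2 + ⅚ = 17/6)
r(34)*(0 - 2)² = 17*(0 - 2)²/6 = (17/6)*(-2)² = (17/6)*4 = 34/3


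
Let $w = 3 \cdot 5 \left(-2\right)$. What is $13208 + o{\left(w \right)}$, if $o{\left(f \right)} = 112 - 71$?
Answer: $13249$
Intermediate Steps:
$w = -30$ ($w = 15 \left(-2\right) = -30$)
$o{\left(f \right)} = 41$ ($o{\left(f \right)} = 112 - 71 = 41$)
$13208 + o{\left(w \right)} = 13208 + 41 = 13249$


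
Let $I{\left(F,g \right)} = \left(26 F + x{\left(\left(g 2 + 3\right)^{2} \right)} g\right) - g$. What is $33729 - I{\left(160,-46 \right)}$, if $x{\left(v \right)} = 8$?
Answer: $29891$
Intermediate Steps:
$I{\left(F,g \right)} = 7 g + 26 F$ ($I{\left(F,g \right)} = \left(26 F + 8 g\right) - g = \left(8 g + 26 F\right) - g = 7 g + 26 F$)
$33729 - I{\left(160,-46 \right)} = 33729 - \left(7 \left(-46\right) + 26 \cdot 160\right) = 33729 - \left(-322 + 4160\right) = 33729 - 3838 = 29891$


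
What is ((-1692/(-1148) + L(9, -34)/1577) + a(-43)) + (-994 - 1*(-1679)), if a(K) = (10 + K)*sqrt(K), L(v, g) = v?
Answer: 310699969/452599 - 33*I*sqrt(43) ≈ 686.48 - 216.4*I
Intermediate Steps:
a(K) = sqrt(K)*(10 + K)
((-1692/(-1148) + L(9, -34)/1577) + a(-43)) + (-994 - 1*(-1679)) = ((-1692/(-1148) + 9/1577) + sqrt(-43)*(10 - 43)) + (-994 - 1*(-1679)) = ((-1692*(-1/1148) + 9*(1/1577)) + (I*sqrt(43))*(-33)) + (-994 + 1679) = ((423/287 + 9/1577) - 33*I*sqrt(43)) + 685 = (669654/452599 - 33*I*sqrt(43)) + 685 = 310699969/452599 - 33*I*sqrt(43)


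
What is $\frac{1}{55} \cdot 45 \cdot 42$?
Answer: $\frac{378}{11} \approx 34.364$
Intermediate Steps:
$\frac{1}{55} \cdot 45 \cdot 42 = \frac{9}{11} \cdot 42 = \frac{378}{11}$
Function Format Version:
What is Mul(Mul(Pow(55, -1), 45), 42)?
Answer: Rational(378, 11) ≈ 34.364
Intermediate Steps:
Mul(Mul(Pow(55, -1), 45), 42) = Mul(Mul(Rational(1, 55), 45), 42) = Mul(Rational(9, 11), 42) = Rational(378, 11)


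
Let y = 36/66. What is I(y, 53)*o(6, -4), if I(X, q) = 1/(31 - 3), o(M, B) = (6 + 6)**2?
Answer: 36/7 ≈ 5.1429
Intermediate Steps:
o(M, B) = 144 (o(M, B) = 12**2 = 144)
y = 6/11 (y = 36*(1/66) = 6/11 ≈ 0.54545)
I(X, q) = 1/28
I(y, 53)*o(6, -4) = (1/28)*144 = 36/7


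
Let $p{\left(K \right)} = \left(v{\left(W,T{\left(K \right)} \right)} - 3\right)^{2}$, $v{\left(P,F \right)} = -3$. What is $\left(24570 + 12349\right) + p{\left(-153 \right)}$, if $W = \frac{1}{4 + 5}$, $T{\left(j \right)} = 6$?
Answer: $36955$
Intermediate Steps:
$W = \frac{1}{9} \approx 0.11111$
$p{\left(K \right)} = 36$ ($p{\left(K \right)} = \left(-3 - 3\right)^{2} = \left(-6\right)^{2} = 36$)
$\left(24570 + 12349\right) + p{\left(-153 \right)} = \left(24570 + 12349\right) + 36 = 36919 + 36 = 36955$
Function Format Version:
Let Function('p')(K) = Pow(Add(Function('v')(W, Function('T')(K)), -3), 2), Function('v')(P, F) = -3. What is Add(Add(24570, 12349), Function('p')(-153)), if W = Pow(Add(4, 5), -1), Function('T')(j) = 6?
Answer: 36955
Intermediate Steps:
W = Rational(1, 9) (W = Pow(9, -1) = Rational(1, 9) ≈ 0.11111)
Function('p')(K) = 36 (Function('p')(K) = Pow(Add(-3, -3), 2) = Pow(-6, 2) = 36)
Add(Add(24570, 12349), Function('p')(-153)) = Add(Add(24570, 12349), 36) = Add(36919, 36) = 36955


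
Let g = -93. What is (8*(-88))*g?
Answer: 65472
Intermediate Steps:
(8*(-88))*g = (8*(-88))*(-93) = -704*(-93) = 65472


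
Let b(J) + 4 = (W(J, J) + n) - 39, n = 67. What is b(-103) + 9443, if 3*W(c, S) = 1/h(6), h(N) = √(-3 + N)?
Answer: 9467 + √3/9 ≈ 9467.2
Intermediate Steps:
W(c, S) = √3/9 (W(c, S) = 1/(3*(√(-3 + 6))) = 1/(3*(√3)) = (√3/3)/3 = √3/9)
b(J) = 24 + √3/9 (b(J) = -4 + ((√3/9 + 67) - 39) = -4 + ((67 + √3/9) - 39) = -4 + (28 + √3/9) = 24 + √3/9)
b(-103) + 9443 = (24 + √3/9) + 9443 = 9467 + √3/9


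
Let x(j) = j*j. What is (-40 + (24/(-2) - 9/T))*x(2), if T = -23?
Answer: -4748/23 ≈ -206.43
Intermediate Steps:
x(j) = j²
(-40 + (24/(-2) - 9/T))*x(2) = (-40 + (24/(-2) - 9/(-23)))*2² = (-40 + (24*(-½) - 9*(-1/23)))*4 = (-40 + (-12 + 9/23))*4 = (-40 - 267/23)*4 = -1187/23*4 = -4748/23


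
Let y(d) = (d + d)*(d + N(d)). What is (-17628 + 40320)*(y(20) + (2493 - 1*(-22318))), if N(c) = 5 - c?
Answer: 567549612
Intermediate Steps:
y(d) = 10*d (y(d) = (d + d)*(d + (5 - d)) = (2*d)*5 = 10*d)
(-17628 + 40320)*(y(20) + (2493 - 1*(-22318))) = (-17628 + 40320)*(10*20 + (2493 - 1*(-22318))) = 22692*(200 + (2493 + 22318)) = 22692*(200 + 24811) = 22692*25011 = 567549612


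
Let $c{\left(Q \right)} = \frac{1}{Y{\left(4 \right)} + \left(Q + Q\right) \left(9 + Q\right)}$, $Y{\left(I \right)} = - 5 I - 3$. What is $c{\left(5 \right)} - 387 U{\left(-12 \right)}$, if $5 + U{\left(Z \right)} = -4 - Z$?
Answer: $- \frac{135836}{117} \approx -1161.0$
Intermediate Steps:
$Y{\left(I \right)} = -3 - 5 I$
$U{\left(Z \right)} = -9 - Z$ ($U{\left(Z \right)} = -5 - \left(4 + Z\right) = -9 - Z$)
$c{\left(Q \right)} = \frac{1}{-23 + 2 Q \left(9 + Q\right)}$ ($c{\left(Q \right)} = \frac{1}{\left(-3 - 20\right) + \left(Q + Q\right) \left(9 + Q\right)} = \frac{1}{\left(-3 - 20\right) + 2 Q \left(9 + Q\right)} = \frac{1}{-23 + 2 Q \left(9 + Q\right)}$)
$c{\left(5 \right)} - 387 U{\left(-12 \right)} = \frac{1}{-23 + 2 \cdot 5^{2} + 18 \cdot 5} - 387 \left(-9 - -12\right) = \frac{1}{-23 + 2 \cdot 25 + 90} - 387 \left(-9 + 12\right) = \frac{1}{-23 + 50 + 90} - 1161 = \frac{1}{117} - 1161 = - \frac{135836}{117}$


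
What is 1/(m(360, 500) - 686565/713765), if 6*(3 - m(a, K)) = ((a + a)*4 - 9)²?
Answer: -285506/392219994999 ≈ -7.2792e-7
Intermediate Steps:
m(a, K) = 3 - (-9 + 8*a)²/6 (m(a, K) = 3 - ((a + a)*4 - 9)²/6 = 3 - ((2*a)*4 - 9)²/6 = 3 - (8*a - 9)²/6 = 3 - (-9 + 8*a)²/6)
1/(m(360, 500) - 686565/713765) = 1/((3 - (-9 + 8*360)²/6) - 686565/713765) = 1/((3 - (-9 + 2880)²/6) - 686565*1/713765) = 1/((3 - ⅙*2871²) - 137313/142753) = 1/((3 - ⅙*8242641) - 137313/142753) = 1/((3 - 2747547/2) - 137313/142753) = 1/(-2747541/2 - 137313/142753) = 1/(-392219994999/285506) = -285506/392219994999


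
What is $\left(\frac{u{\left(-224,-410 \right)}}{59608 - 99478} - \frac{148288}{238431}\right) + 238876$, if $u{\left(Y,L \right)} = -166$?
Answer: $\frac{378467943652451}{1584373995} \approx 2.3888 \cdot 10^{5}$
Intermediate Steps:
$\left(\frac{u{\left(-224,-410 \right)}}{59608 - 99478} - \frac{148288}{238431}\right) + 238876 = \left(- \frac{166}{59608 - 99478} - \frac{148288}{238431}\right) + 238876 = \left(- \frac{166}{-39870} - \frac{148288}{238431}\right) + 238876 = \left(\left(-166\right) \left(- \frac{1}{39870}\right) - \frac{148288}{238431}\right) + 238876 = \left(\frac{83}{19935} - \frac{148288}{238431}\right) + 238876 = - \frac{978777169}{1584373995} + 238876 = \frac{378467943652451}{1584373995}$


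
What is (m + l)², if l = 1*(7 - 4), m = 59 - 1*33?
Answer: 841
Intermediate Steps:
m = 26 (m = 59 - 33 = 26)
l = 3 (l = 1*3 = 3)
(m + l)² = (26 + 3)² = 29² = 841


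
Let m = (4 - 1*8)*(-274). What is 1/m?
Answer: 1/1096 ≈ 0.00091241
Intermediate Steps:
m = 1096 (m = (4 - 8)*(-274) = -4*(-274) = 1096)
1/m = 1/1096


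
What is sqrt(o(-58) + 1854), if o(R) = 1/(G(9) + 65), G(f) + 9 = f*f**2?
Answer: sqrt(1142481935)/785 ≈ 43.058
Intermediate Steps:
G(f) = -9 + f**3 (G(f) = -9 + f*f**2 = -9 + f**3)
o(R) = 1/785 (o(R) = 1/((-9 + 9**3) + 65) = 1/((-9 + 729) + 65) = 1/(720 + 65) = 1/785)
sqrt(o(-58) + 1854) = sqrt(1/785 + 1854) = sqrt(1455391/785) = sqrt(1142481935)/785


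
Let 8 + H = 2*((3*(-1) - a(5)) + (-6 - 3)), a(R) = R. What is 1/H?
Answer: -1/42 ≈ -0.023810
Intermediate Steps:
H = -42 (H = -8 + 2*((3*(-1) - 1*5) + (-6 - 3)) = -8 + 2*((-3 - 5) - 9) = -8 + 2*(-8 - 9) = -8 + 2*(-17) = -8 - 34 = -42)
1/H = 1/(-42) = -1/42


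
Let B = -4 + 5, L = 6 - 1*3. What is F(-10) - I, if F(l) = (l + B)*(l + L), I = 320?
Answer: -257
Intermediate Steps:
L = 3 (L = 6 - 3 = 3)
B = 1
F(l) = (1 + l)*(3 + l) (F(l) = (l + 1)*(l + 3) = (1 + l)*(3 + l))
F(-10) - I = (3 + (-10)**2 + 4*(-10)) - 1*320 = (3 + 100 - 40) - 320 = 63 - 320 = -257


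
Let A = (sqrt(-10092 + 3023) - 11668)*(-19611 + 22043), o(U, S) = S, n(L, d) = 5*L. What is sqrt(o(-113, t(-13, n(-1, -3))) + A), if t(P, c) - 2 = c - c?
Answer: sqrt(-28376574 + 2432*I*sqrt(7069)) ≈ 19.19 + 5327.0*I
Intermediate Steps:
t(P, c) = 2 (t(P, c) = 2 + (c - c) = 2 + 0 = 2)
A = -28376576 + 2432*I*sqrt(7069) (A = (sqrt(-7069) - 11668)*2432 = (I*sqrt(7069) - 11668)*2432 = (-11668 + I*sqrt(7069))*2432 = -28376576 + 2432*I*sqrt(7069) ≈ -2.8377e+7 + 2.0448e+5*I)
sqrt(o(-113, t(-13, n(-1, -3))) + A) = sqrt(2 + (-28376576 + 2432*I*sqrt(7069))) = sqrt(-28376574 + 2432*I*sqrt(7069))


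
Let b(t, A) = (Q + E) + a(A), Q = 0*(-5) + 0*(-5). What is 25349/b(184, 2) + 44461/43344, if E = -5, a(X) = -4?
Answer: -122036323/43344 ≈ -2815.5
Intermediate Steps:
Q = 0 (Q = 0 + 0 = 0)
b(t, A) = -9 (b(t, A) = (0 - 5) - 4 = -5 - 4 = -9)
25349/b(184, 2) + 44461/43344 = 25349/(-9) + 44461/43344 = 25349*(-⅑) + 44461*(1/43344) = -25349/9 + 44461/43344 = -122036323/43344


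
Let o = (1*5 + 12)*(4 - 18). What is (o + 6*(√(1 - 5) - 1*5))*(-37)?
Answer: 9916 - 444*I ≈ 9916.0 - 444.0*I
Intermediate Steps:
o = -238 (o = (5 + 12)*(-14) = 17*(-14) = -238)
(o + 6*(√(1 - 5) - 1*5))*(-37) = (-238 + 6*(√(1 - 5) - 1*5))*(-37) = (-238 + 6*(√(-4) - 5))*(-37) = (-238 + 6*(2*I - 5))*(-37) = (-238 + 6*(-5 + 2*I))*(-37) = (-238 + (-30 + 12*I))*(-37) = (-268 + 12*I)*(-37) = 9916 - 444*I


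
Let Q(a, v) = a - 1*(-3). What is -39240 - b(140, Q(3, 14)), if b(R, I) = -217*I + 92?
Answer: -38030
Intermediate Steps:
Q(a, v) = 3 + a (Q(a, v) = a + 3 = 3 + a)
b(R, I) = 92 - 217*I
-39240 - b(140, Q(3, 14)) = -39240 - (92 - 217*(3 + 3)) = -39240 - (92 - 217*6) = -39240 - (92 - 1302) = -39240 - 1*(-1210) = -39240 + 1210 = -38030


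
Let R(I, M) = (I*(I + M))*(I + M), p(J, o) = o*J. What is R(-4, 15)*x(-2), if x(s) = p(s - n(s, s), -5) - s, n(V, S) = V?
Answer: -968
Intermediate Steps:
p(J, o) = J*o
x(s) = -s (x(s) = (s - s)*(-5) - s = 0*(-5) - s = 0 - s = -s)
R(I, M) = I*(I + M)²
R(-4, 15)*x(-2) = (-4*(-4 + 15)²)*(-1*(-2)) = -4*11²*2 = -4*121*2 = -484*2 = -968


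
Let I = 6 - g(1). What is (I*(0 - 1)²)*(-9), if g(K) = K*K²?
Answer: -45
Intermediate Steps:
g(K) = K³
I = 5 (I = 6 - 1*1³ = 6 - 1*1 = 6 - 1 = 5)
(I*(0 - 1)²)*(-9) = (5*(0 - 1)²)*(-9) = (5*(-1)²)*(-9) = (5*1)*(-9) = 5*(-9) = -45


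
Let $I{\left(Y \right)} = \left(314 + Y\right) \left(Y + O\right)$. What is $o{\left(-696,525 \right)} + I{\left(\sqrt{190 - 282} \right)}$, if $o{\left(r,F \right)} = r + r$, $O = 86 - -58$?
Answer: $43732 + 916 i \sqrt{23} \approx 43732.0 + 4393.0 i$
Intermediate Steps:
$O = 144$ ($O = 86 + 58 = 144$)
$o{\left(r,F \right)} = 2 r$
$I{\left(Y \right)} = \left(144 + Y\right) \left(314 + Y\right)$ ($I{\left(Y \right)} = \left(314 + Y\right) \left(Y + 144\right) = \left(314 + Y\right) \left(144 + Y\right) = \left(144 + Y\right) \left(314 + Y\right)$)
$o{\left(-696,525 \right)} + I{\left(\sqrt{190 - 282} \right)} = 2 \left(-696\right) + \left(45216 + \left(\sqrt{190 - 282}\right)^{2} + 458 \sqrt{190 - 282}\right) = -1392 + \left(45216 + \left(\sqrt{-92}\right)^{2} + 458 \sqrt{-92}\right) = -1392 + \left(45216 + \left(2 i \sqrt{23}\right)^{2} + 458 \cdot 2 i \sqrt{23}\right) = -1392 + \left(45216 - 92 + 916 i \sqrt{23}\right) = -1392 + \left(45124 + 916 i \sqrt{23}\right) = 43732 + 916 i \sqrt{23}$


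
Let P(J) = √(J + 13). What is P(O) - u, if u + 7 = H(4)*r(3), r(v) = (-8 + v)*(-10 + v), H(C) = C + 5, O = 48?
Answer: -308 + √61 ≈ -300.19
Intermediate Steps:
H(C) = 5 + C
P(J) = √(13 + J)
r(v) = (-10 + v)*(-8 + v)
u = 308 (u = -7 + (5 + 4)*(80 + 3² - 18*3) = -7 + 9*(80 + 9 - 54) = -7 + 9*35 = -7 + 315 = 308)
P(O) - u = √(13 + 48) - 1*308 = √61 - 308 = -308 + √61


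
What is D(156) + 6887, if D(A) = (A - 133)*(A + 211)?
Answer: 15328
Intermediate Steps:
D(A) = (-133 + A)*(211 + A)
D(156) + 6887 = (-28063 + 156**2 + 78*156) + 6887 = (-28063 + 24336 + 12168) + 6887 = 8441 + 6887 = 15328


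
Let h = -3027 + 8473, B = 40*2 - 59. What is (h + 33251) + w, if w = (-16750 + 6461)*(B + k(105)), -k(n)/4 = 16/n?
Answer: -17965564/105 ≈ -1.7110e+5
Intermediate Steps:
k(n) = -64/n
B = 21 (B = 80 - 59 = 21)
h = 5446
w = -22028749/105 (w = (-16750 + 6461)*(21 - 64/105) = -10289*(21 - 64*1/105) = -10289*(21 - 64/105) = -10289*2141/105 = -22028749/105 ≈ -2.0980e+5)
(h + 33251) + w = (5446 + 33251) - 22028749/105 = 38697 - 22028749/105 = -17965564/105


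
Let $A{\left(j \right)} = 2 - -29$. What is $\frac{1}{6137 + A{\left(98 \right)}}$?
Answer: $\frac{1}{6168} \approx 0.00016213$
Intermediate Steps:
$A{\left(j \right)} = 31$ ($A{\left(j \right)} = 2 + 29 = 31$)
$\frac{1}{6137 + A{\left(98 \right)}} = \frac{1}{6137 + 31} = \frac{1}{6168}$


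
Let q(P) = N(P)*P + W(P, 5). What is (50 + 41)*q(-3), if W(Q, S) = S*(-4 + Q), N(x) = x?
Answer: -2366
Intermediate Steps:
q(P) = -20 + P² + 5*P (q(P) = P*P + 5*(-4 + P) = P² + (-20 + 5*P) = -20 + P² + 5*P)
(50 + 41)*q(-3) = (50 + 41)*(-20 + (-3)² + 5*(-3)) = 91*(-20 + 9 - 15) = 91*(-26) = -2366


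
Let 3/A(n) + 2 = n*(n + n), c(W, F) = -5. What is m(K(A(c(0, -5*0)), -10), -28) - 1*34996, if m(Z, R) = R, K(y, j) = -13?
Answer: -35024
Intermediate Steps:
A(n) = 3/(-2 + 2*n²) (A(n) = 3/(-2 + n*(n + n)) = 3/(-2 + n*(2*n)) = 3/(-2 + 2*n²))
m(K(A(c(0, -5*0)), -10), -28) - 1*34996 = -28 - 1*34996 = -28 - 34996 = -35024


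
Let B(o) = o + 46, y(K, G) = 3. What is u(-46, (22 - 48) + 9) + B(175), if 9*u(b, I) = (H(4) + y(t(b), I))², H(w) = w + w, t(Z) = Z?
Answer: 2110/9 ≈ 234.44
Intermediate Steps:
H(w) = 2*w
B(o) = 46 + o
u(b, I) = 121/9 (u(b, I) = (2*4 + 3)²/9 = (8 + 3)²/9 = (⅑)*11² = (⅑)*121 = 121/9)
u(-46, (22 - 48) + 9) + B(175) = 121/9 + (46 + 175) = 121/9 + 221 = 2110/9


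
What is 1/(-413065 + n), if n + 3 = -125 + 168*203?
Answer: -1/379089 ≈ -2.6379e-6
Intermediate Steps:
n = 33976 (n = -3 + (-125 + 168*203) = -3 + (-125 + 34104) = -3 + 33979 = 33976)
1/(-413065 + n) = 1/(-413065 + 33976) = 1/(-379089) = -1/379089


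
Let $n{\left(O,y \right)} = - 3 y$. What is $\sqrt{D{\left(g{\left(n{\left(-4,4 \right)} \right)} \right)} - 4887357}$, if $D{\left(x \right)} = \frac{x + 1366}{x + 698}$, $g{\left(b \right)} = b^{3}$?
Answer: $\frac{i \sqrt{1296249167110}}{515} \approx 2210.7 i$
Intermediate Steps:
$D{\left(x \right)} = \frac{1366 + x}{698 + x}$
$\sqrt{D{\left(g{\left(n{\left(-4,4 \right)} \right)} \right)} - 4887357} = \sqrt{\frac{1366 + \left(\left(-3\right) 4\right)^{3}}{698 + \left(\left(-3\right) 4\right)^{3}} - 4887357} = \sqrt{\frac{1366 + \left(-12\right)^{3}}{698 + \left(-12\right)^{3}} - 4887357} = \sqrt{\frac{1366 - 1728}{698 - 1728} - 4887357} = \sqrt{\frac{1}{-1030} \left(-362\right) - 4887357} = \sqrt{\left(- \frac{1}{1030}\right) \left(-362\right) - 4887357} = \sqrt{\frac{181}{515} - 4887357} = \sqrt{- \frac{2516988674}{515}} = \frac{i \sqrt{1296249167110}}{515}$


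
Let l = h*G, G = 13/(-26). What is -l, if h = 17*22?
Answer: 187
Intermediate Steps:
h = 374
G = -½ (G = 13*(-1/26) = -½ ≈ -0.50000)
l = -187 (l = 374*(-½) = -187)
-l = -1*(-187) = 187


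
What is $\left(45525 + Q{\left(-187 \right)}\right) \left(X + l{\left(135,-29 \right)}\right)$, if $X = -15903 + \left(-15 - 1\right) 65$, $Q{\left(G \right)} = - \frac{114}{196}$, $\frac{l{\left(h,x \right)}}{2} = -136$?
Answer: $- \frac{76802880495}{98} \approx -7.837 \cdot 10^{8}$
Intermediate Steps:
$l{\left(h,x \right)} = -272$ ($l{\left(h,x \right)} = 2 \left(-136\right) = -272$)
$Q{\left(G \right)} = - \frac{57}{98}$ ($Q{\left(G \right)} = \left(-114\right) \frac{1}{196} = - \frac{57}{98}$)
$X = -16943$ ($X = -15903 - 1040 = -16943$)
$\left(45525 + Q{\left(-187 \right)}\right) \left(X + l{\left(135,-29 \right)}\right) = \left(45525 - \frac{57}{98}\right) \left(-16943 - 272\right) = \frac{4461393}{98} \left(-17215\right) = - \frac{76802880495}{98}$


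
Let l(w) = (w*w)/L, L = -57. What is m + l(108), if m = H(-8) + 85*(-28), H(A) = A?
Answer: -49260/19 ≈ -2592.6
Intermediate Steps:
l(w) = -w**2/57 (l(w) = (w*w)/(-57) = w**2*(-1/57) = -w**2/57)
m = -2388 (m = -8 + 85*(-28) = -8 - 2380 = -2388)
m + l(108) = -2388 - 1/57*108**2 = -2388 - 1/57*11664 = -2388 - 3888/19 = -49260/19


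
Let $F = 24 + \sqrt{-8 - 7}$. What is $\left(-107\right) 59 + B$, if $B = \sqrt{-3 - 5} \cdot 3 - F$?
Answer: $-6337 - i \sqrt{15} + 6 i \sqrt{2} \approx -6337.0 + 4.6123 i$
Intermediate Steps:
$F = 24 + i \sqrt{15}$ ($F = 24 + \sqrt{-15} = 24 + i \sqrt{15} \approx 24.0 + 3.873 i$)
$B = -24 - i \sqrt{15} + 6 i \sqrt{2}$ ($B = \sqrt{-3 - 5} \cdot 3 - \left(24 + i \sqrt{15}\right) = \sqrt{-8} \cdot 3 - \left(24 + i \sqrt{15}\right) = 2 i \sqrt{2} \cdot 3 - \left(24 + i \sqrt{15}\right) = 6 i \sqrt{2} - \left(24 + i \sqrt{15}\right) = -24 - i \sqrt{15} + 6 i \sqrt{2} \approx -24.0 + 4.6123 i$)
$\left(-107\right) 59 + B = \left(-107\right) 59 - \left(24 + i \sqrt{15} - 6 i \sqrt{2}\right) = -6313 - \left(24 + i \sqrt{15} - 6 i \sqrt{2}\right) = -6337 - i \sqrt{15} + 6 i \sqrt{2}$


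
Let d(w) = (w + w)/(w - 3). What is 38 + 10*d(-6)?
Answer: 154/3 ≈ 51.333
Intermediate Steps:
d(w) = 2*w/(-3 + w) (d(w) = (2*w)/(-3 + w) = 2*w/(-3 + w))
38 + 10*d(-6) = 38 + 10*(2*(-6)/(-3 - 6)) = 38 + 10*(2*(-6)/(-9)) = 38 + 10*(2*(-6)*(-⅑)) = 38 + 10*(4/3) = 38 + 40/3 = 154/3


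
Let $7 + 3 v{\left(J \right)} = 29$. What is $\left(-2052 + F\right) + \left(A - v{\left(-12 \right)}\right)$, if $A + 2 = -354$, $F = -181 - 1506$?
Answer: $- \frac{12307}{3} \approx -4102.3$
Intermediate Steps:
$v{\left(J \right)} = \frac{22}{3}$ ($v{\left(J \right)} = - \frac{7}{3} + \frac{1}{3} \cdot 29 = - \frac{7}{3} + \frac{29}{3} = \frac{22}{3}$)
$F = -1687$ ($F = -181 - 1506 = -1687$)
$A = -356$ ($A = -2 - 354 = -356$)
$\left(-2052 + F\right) + \left(A - v{\left(-12 \right)}\right) = \left(-2052 - 1687\right) - \frac{1090}{3} = -3739 - \frac{1090}{3} = - \frac{12307}{3}$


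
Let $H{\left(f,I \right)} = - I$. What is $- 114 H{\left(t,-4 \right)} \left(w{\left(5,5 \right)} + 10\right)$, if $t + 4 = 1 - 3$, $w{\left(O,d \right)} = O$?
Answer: $-6840$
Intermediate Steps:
$t = -6$ ($t = -4 + \left(1 - 3\right) = -4 - 2 = -6$)
$- 114 H{\left(t,-4 \right)} \left(w{\left(5,5 \right)} + 10\right) = - 114 \left(-1\right) \left(-4\right) \left(5 + 10\right) = - 114 \cdot 4 \cdot 15 = \left(-114\right) 60 = -6840$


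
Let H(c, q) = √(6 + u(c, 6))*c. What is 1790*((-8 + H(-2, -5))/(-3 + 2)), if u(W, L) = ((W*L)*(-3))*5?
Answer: 14320 + 3580*√186 ≈ 63145.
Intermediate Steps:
u(W, L) = -15*L*W (u(W, L) = ((L*W)*(-3))*5 = -3*L*W*5 = -15*L*W)
H(c, q) = c*√(6 - 90*c) (H(c, q) = √(6 - 15*6*c)*c = √(6 - 90*c)*c = c*√(6 - 90*c))
1790*((-8 + H(-2, -5))/(-3 + 2)) = 1790*((-8 - 2*√(6 - 90*(-2)))/(-3 + 2)) = 1790*((-8 - 2*√(6 + 180))/(-1)) = 1790*((-8 - 2*√186)*(-1)) = 1790*(8 + 2*√186) = 14320 + 3580*√186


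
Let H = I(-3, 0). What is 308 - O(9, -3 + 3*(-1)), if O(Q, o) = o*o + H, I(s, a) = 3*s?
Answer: 281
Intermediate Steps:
H = -9 (H = 3*(-3) = -9)
O(Q, o) = -9 + o² (O(Q, o) = o*o - 9 = o² - 9 = -9 + o²)
308 - O(9, -3 + 3*(-1)) = 308 - (-9 + (-3 + 3*(-1))²) = 308 - (-9 + (-3 - 3)²) = 308 - (-9 + (-6)²) = 308 - (-9 + 36) = 308 - 1*27 = 308 - 27 = 281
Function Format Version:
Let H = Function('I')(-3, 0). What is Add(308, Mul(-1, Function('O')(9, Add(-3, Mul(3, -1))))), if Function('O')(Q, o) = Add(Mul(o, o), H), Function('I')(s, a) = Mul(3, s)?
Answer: 281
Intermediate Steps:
H = -9 (H = Mul(3, -3) = -9)
Function('O')(Q, o) = Add(-9, Pow(o, 2)) (Function('O')(Q, o) = Add(Mul(o, o), -9) = Add(Pow(o, 2), -9) = Add(-9, Pow(o, 2)))
Add(308, Mul(-1, Function('O')(9, Add(-3, Mul(3, -1))))) = Add(308, Mul(-1, Add(-9, Pow(Add(-3, Mul(3, -1)), 2)))) = Add(308, Mul(-1, Add(-9, Pow(Add(-3, -3), 2)))) = Add(308, Mul(-1, Add(-9, Pow(-6, 2)))) = Add(308, Mul(-1, Add(-9, 36))) = Add(308, Mul(-1, 27)) = Add(308, -27) = 281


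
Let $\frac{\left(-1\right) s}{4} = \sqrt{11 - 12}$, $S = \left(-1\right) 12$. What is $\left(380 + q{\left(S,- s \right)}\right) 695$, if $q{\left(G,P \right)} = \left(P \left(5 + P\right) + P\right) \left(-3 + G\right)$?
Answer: $430900 - 250200 i \approx 4.309 \cdot 10^{5} - 2.502 \cdot 10^{5} i$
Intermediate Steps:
$S = -12$
$s = - 4 i$ ($s = - 4 \sqrt{11 - 12} = - 4 \sqrt{-1} = - 4 i \approx - 4.0 i$)
$q{\left(G,P \right)} = \left(-3 + G\right) \left(P + P \left(5 + P\right)\right)$ ($q{\left(G,P \right)} = \left(P + P \left(5 + P\right)\right) \left(-3 + G\right) = \left(-3 + G\right) \left(P + P \left(5 + P\right)\right)$)
$\left(380 + q{\left(S,- s \right)}\right) 695 = \left(380 + - \left(-4\right) i \left(-18 - 3 \left(- \left(-4\right) i\right) + 6 \left(-12\right) - 12 \left(- \left(-4\right) i\right)\right)\right) 695 = \left(380 + 4 i \left(-18 - 3 \cdot 4 i - 72 - 12 \cdot 4 i\right)\right) 695 = \left(380 + 4 i \left(-18 - 12 i - 72 - 48 i\right)\right) 695 = \left(380 + 4 i \left(-90 - 60 i\right)\right) 695 = 264100 + 2780 i \left(-90 - 60 i\right)$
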